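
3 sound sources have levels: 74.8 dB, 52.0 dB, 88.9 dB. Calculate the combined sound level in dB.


Formula: L_total = 10 * log10( sum(10^(Li/10)) )
  Source 1: 10^(74.8/10) = 30199517.204
  Source 2: 10^(52.0/10) = 158489.3192
  Source 3: 10^(88.9/10) = 776247116.6287
Sum of linear values = 806605123.1519
L_total = 10 * log10(806605123.1519) = 89.07

89.07 dB


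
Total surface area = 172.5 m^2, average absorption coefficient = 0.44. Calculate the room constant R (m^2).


Given values:
  S = 172.5 m^2, alpha = 0.44
Formula: R = S * alpha / (1 - alpha)
Numerator: 172.5 * 0.44 = 75.9
Denominator: 1 - 0.44 = 0.56
R = 75.9 / 0.56 = 135.54

135.54 m^2


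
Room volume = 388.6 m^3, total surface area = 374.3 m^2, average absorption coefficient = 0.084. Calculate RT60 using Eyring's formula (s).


Given values:
  V = 388.6 m^3, S = 374.3 m^2, alpha = 0.084
Formula: RT60 = 0.161 * V / (-S * ln(1 - alpha))
Compute ln(1 - 0.084) = ln(0.916) = -0.087739
Denominator: -374.3 * -0.087739 = 32.8407
Numerator: 0.161 * 388.6 = 62.5646
RT60 = 62.5646 / 32.8407 = 1.905

1.905 s


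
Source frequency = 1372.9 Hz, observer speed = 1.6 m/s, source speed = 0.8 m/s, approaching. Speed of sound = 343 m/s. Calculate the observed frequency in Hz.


Given values:
  f_s = 1372.9 Hz, v_o = 1.6 m/s, v_s = 0.8 m/s
  Direction: approaching
Formula: f_o = f_s * (c + v_o) / (c - v_s)
Numerator: c + v_o = 343 + 1.6 = 344.6
Denominator: c - v_s = 343 - 0.8 = 342.2
f_o = 1372.9 * 344.6 / 342.2 = 1382.53

1382.53 Hz


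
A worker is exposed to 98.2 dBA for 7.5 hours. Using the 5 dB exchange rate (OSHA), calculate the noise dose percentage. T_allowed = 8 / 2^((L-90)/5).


Given values:
  L = 98.2 dBA, T = 7.5 hours
Formula: T_allowed = 8 / 2^((L - 90) / 5)
Compute exponent: (98.2 - 90) / 5 = 1.64
Compute 2^(1.64) = 3.116658
T_allowed = 8 / 3.116658 = 2.566852 hours
Dose = (T / T_allowed) * 100
Dose = (7.5 / 2.566852) * 100 = 292.19

292.19 %


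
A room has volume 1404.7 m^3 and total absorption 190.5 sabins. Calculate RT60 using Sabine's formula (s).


Given values:
  V = 1404.7 m^3
  A = 190.5 sabins
Formula: RT60 = 0.161 * V / A
Numerator: 0.161 * 1404.7 = 226.1567
RT60 = 226.1567 / 190.5 = 1.187

1.187 s


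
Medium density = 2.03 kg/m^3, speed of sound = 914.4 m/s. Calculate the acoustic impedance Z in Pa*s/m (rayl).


Given values:
  rho = 2.03 kg/m^3
  c = 914.4 m/s
Formula: Z = rho * c
Z = 2.03 * 914.4
Z = 1856.23

1856.23 rayl


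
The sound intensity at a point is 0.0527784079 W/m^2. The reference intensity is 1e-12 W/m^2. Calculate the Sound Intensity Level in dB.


Given values:
  I = 0.0527784079 W/m^2
  I_ref = 1e-12 W/m^2
Formula: SIL = 10 * log10(I / I_ref)
Compute ratio: I / I_ref = 52778407900
Compute log10: log10(52778407900) = 10.722456
Multiply: SIL = 10 * 10.722456 = 107.22

107.22 dB


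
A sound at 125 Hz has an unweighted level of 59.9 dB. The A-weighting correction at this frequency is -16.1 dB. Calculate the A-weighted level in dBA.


Given values:
  SPL = 59.9 dB
  A-weighting at 125 Hz = -16.1 dB
Formula: L_A = SPL + A_weight
L_A = 59.9 + (-16.1)
L_A = 43.8

43.8 dBA


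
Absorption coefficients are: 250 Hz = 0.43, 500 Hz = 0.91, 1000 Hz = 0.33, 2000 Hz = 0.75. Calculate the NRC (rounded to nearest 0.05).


Given values:
  a_250 = 0.43, a_500 = 0.91
  a_1000 = 0.33, a_2000 = 0.75
Formula: NRC = (a250 + a500 + a1000 + a2000) / 4
Sum = 0.43 + 0.91 + 0.33 + 0.75 = 2.42
NRC = 2.42 / 4 = 0.605
Rounded to nearest 0.05: 0.6

0.6


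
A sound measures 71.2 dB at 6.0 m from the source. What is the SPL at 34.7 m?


Given values:
  SPL1 = 71.2 dB, r1 = 6.0 m, r2 = 34.7 m
Formula: SPL2 = SPL1 - 20 * log10(r2 / r1)
Compute ratio: r2 / r1 = 34.7 / 6.0 = 5.7833
Compute log10: log10(5.7833) = 0.762176
Compute drop: 20 * 0.762176 = 15.2435
SPL2 = 71.2 - 15.2435 = 55.96

55.96 dB


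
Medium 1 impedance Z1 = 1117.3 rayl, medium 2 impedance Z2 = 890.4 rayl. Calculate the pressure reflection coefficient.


Given values:
  Z1 = 1117.3 rayl, Z2 = 890.4 rayl
Formula: R = (Z2 - Z1) / (Z2 + Z1)
Numerator: Z2 - Z1 = 890.4 - 1117.3 = -226.9
Denominator: Z2 + Z1 = 890.4 + 1117.3 = 2007.7
R = -226.9 / 2007.7 = -0.113

-0.113


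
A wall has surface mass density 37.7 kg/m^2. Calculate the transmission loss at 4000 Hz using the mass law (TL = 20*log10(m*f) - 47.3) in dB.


Given values:
  m = 37.7 kg/m^2, f = 4000 Hz
Formula: TL = 20 * log10(m * f) - 47.3
Compute m * f = 37.7 * 4000 = 150800.0
Compute log10(150800.0) = 5.178401
Compute 20 * 5.178401 = 103.568
TL = 103.568 - 47.3 = 56.27

56.27 dB


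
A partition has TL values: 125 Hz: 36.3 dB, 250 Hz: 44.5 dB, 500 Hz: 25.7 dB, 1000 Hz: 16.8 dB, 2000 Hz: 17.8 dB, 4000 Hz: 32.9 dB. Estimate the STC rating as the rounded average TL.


Given TL values at each frequency:
  125 Hz: 36.3 dB
  250 Hz: 44.5 dB
  500 Hz: 25.7 dB
  1000 Hz: 16.8 dB
  2000 Hz: 17.8 dB
  4000 Hz: 32.9 dB
Formula: STC ~ round(average of TL values)
Sum = 36.3 + 44.5 + 25.7 + 16.8 + 17.8 + 32.9 = 174.0
Average = 174.0 / 6 = 29.0
Rounded: 29

29


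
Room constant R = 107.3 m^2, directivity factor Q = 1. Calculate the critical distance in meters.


Given values:
  R = 107.3 m^2, Q = 1
Formula: d_c = 0.141 * sqrt(Q * R)
Compute Q * R = 1 * 107.3 = 107.3
Compute sqrt(107.3) = 10.3586
d_c = 0.141 * 10.3586 = 1.461

1.461 m


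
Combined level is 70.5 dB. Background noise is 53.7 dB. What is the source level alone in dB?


Given values:
  L_total = 70.5 dB, L_bg = 53.7 dB
Formula: L_source = 10 * log10(10^(L_total/10) - 10^(L_bg/10))
Convert to linear:
  10^(70.5/10) = 11220184.543
  10^(53.7/10) = 234422.8815
Difference: 11220184.543 - 234422.8815 = 10985761.6615
L_source = 10 * log10(10985761.6615) = 70.41

70.41 dB


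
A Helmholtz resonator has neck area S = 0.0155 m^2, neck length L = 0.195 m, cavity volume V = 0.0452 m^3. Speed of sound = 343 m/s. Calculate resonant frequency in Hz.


Given values:
  S = 0.0155 m^2, L = 0.195 m, V = 0.0452 m^3, c = 343 m/s
Formula: f = (c / (2*pi)) * sqrt(S / (V * L))
Compute V * L = 0.0452 * 0.195 = 0.008814
Compute S / (V * L) = 0.0155 / 0.008814 = 1.7586
Compute sqrt(1.7586) = 1.326122
Compute c / (2*pi) = 343 / 6.283185 = 54.590148
f = 54.590148 * 1.326122 = 72.39

72.39 Hz


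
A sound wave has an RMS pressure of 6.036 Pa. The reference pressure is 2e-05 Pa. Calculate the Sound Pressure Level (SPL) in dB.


Given values:
  p = 6.036 Pa
  p_ref = 2e-05 Pa
Formula: SPL = 20 * log10(p / p_ref)
Compute ratio: p / p_ref = 6.036 / 2e-05 = 301800
Compute log10: log10(301800) = 5.479719
Multiply: SPL = 20 * 5.479719 = 109.59

109.59 dB


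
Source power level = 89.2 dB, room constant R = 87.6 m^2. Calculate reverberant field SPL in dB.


Given values:
  Lw = 89.2 dB, R = 87.6 m^2
Formula: SPL = Lw + 10 * log10(4 / R)
Compute 4 / R = 4 / 87.6 = 0.045662
Compute 10 * log10(0.045662) = -13.4045
SPL = 89.2 + (-13.4045) = 75.8

75.8 dB


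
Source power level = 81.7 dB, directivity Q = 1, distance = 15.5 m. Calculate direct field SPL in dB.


Given values:
  Lw = 81.7 dB, Q = 1, r = 15.5 m
Formula: SPL = Lw + 10 * log10(Q / (4 * pi * r^2))
Compute 4 * pi * r^2 = 4 * pi * 15.5^2 = 3019.0705
Compute Q / denom = 1 / 3019.0705 = 0.00033123
Compute 10 * log10(0.00033123) = -34.7987
SPL = 81.7 + (-34.7987) = 46.9

46.9 dB


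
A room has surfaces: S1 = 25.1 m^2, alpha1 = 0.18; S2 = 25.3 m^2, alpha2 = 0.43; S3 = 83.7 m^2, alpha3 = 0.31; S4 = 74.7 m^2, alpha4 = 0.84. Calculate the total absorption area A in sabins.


Given surfaces:
  Surface 1: 25.1 * 0.18 = 4.518
  Surface 2: 25.3 * 0.43 = 10.879
  Surface 3: 83.7 * 0.31 = 25.947
  Surface 4: 74.7 * 0.84 = 62.748
Formula: A = sum(Si * alpha_i)
A = 4.518 + 10.879 + 25.947 + 62.748
A = 104.09

104.09 sabins


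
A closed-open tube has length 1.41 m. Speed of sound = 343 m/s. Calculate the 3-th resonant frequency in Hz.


Given values:
  Tube type: closed-open, L = 1.41 m, c = 343 m/s, n = 3
Formula: f_n = (2n - 1) * c / (4 * L)
Compute 2n - 1 = 2*3 - 1 = 5
Compute 4 * L = 4 * 1.41 = 5.64
f = 5 * 343 / 5.64
f = 304.08

304.08 Hz


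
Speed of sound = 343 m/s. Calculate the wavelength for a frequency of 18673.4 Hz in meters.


Given values:
  c = 343 m/s, f = 18673.4 Hz
Formula: lambda = c / f
lambda = 343 / 18673.4
lambda = 0.0184

0.0184 m


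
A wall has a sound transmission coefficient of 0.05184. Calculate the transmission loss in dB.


Given values:
  tau = 0.05184
Formula: TL = 10 * log10(1 / tau)
Compute 1 / tau = 1 / 0.05184 = 19.2901
Compute log10(19.2901) = 1.285334
TL = 10 * 1.285334 = 12.85

12.85 dB


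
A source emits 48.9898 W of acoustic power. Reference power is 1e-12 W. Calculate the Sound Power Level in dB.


Given values:
  W = 48.9898 W
  W_ref = 1e-12 W
Formula: SWL = 10 * log10(W / W_ref)
Compute ratio: W / W_ref = 48989800000000
Compute log10: log10(48989800000000) = 13.690106
Multiply: SWL = 10 * 13.690106 = 136.9

136.9 dB


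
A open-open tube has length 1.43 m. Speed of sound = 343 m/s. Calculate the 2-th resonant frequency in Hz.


Given values:
  Tube type: open-open, L = 1.43 m, c = 343 m/s, n = 2
Formula: f_n = n * c / (2 * L)
Compute 2 * L = 2 * 1.43 = 2.86
f = 2 * 343 / 2.86
f = 239.86

239.86 Hz


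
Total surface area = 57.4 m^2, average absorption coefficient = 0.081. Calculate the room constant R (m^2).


Given values:
  S = 57.4 m^2, alpha = 0.081
Formula: R = S * alpha / (1 - alpha)
Numerator: 57.4 * 0.081 = 4.6494
Denominator: 1 - 0.081 = 0.919
R = 4.6494 / 0.919 = 5.06

5.06 m^2


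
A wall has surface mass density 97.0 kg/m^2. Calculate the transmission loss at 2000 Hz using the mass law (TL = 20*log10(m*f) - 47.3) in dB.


Given values:
  m = 97.0 kg/m^2, f = 2000 Hz
Formula: TL = 20 * log10(m * f) - 47.3
Compute m * f = 97.0 * 2000 = 194000.0
Compute log10(194000.0) = 5.287802
Compute 20 * 5.287802 = 105.756
TL = 105.756 - 47.3 = 58.46

58.46 dB


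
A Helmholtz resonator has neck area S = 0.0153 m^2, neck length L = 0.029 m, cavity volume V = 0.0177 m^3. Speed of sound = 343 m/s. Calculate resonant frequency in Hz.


Given values:
  S = 0.0153 m^2, L = 0.029 m, V = 0.0177 m^3, c = 343 m/s
Formula: f = (c / (2*pi)) * sqrt(S / (V * L))
Compute V * L = 0.0177 * 0.029 = 0.0005133
Compute S / (V * L) = 0.0153 / 0.0005133 = 29.8071
Compute sqrt(29.8071) = 5.459588
Compute c / (2*pi) = 343 / 6.283185 = 54.590148
f = 54.590148 * 5.459588 = 298.04

298.04 Hz


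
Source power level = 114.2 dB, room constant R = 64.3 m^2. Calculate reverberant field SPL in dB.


Given values:
  Lw = 114.2 dB, R = 64.3 m^2
Formula: SPL = Lw + 10 * log10(4 / R)
Compute 4 / R = 4 / 64.3 = 0.062208
Compute 10 * log10(0.062208) = -12.0615
SPL = 114.2 + (-12.0615) = 102.14

102.14 dB


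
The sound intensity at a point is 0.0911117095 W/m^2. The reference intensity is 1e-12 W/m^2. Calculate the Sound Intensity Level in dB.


Given values:
  I = 0.0911117095 W/m^2
  I_ref = 1e-12 W/m^2
Formula: SIL = 10 * log10(I / I_ref)
Compute ratio: I / I_ref = 91111709500
Compute log10: log10(91111709500) = 10.959574
Multiply: SIL = 10 * 10.959574 = 109.6

109.6 dB


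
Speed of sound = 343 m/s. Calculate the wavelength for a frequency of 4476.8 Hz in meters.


Given values:
  c = 343 m/s, f = 4476.8 Hz
Formula: lambda = c / f
lambda = 343 / 4476.8
lambda = 0.0766

0.0766 m


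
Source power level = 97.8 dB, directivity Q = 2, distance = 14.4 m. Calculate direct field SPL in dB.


Given values:
  Lw = 97.8 dB, Q = 2, r = 14.4 m
Formula: SPL = Lw + 10 * log10(Q / (4 * pi * r^2))
Compute 4 * pi * r^2 = 4 * pi * 14.4^2 = 2605.7626
Compute Q / denom = 2 / 2605.7626 = 0.00076753
Compute 10 * log10(0.00076753) = -31.149
SPL = 97.8 + (-31.149) = 66.65

66.65 dB


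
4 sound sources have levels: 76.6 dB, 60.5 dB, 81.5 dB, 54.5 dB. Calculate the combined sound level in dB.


Formula: L_total = 10 * log10( sum(10^(Li/10)) )
  Source 1: 10^(76.6/10) = 45708818.9615
  Source 2: 10^(60.5/10) = 1122018.4543
  Source 3: 10^(81.5/10) = 141253754.4623
  Source 4: 10^(54.5/10) = 281838.2931
Sum of linear values = 188366430.1712
L_total = 10 * log10(188366430.1712) = 82.75

82.75 dB


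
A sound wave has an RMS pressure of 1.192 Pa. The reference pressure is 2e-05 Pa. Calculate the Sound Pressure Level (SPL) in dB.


Given values:
  p = 1.192 Pa
  p_ref = 2e-05 Pa
Formula: SPL = 20 * log10(p / p_ref)
Compute ratio: p / p_ref = 1.192 / 2e-05 = 59600
Compute log10: log10(59600) = 4.775246
Multiply: SPL = 20 * 4.775246 = 95.5

95.5 dB


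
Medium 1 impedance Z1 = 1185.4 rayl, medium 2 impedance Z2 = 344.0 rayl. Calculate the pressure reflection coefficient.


Given values:
  Z1 = 1185.4 rayl, Z2 = 344.0 rayl
Formula: R = (Z2 - Z1) / (Z2 + Z1)
Numerator: Z2 - Z1 = 344.0 - 1185.4 = -841.4
Denominator: Z2 + Z1 = 344.0 + 1185.4 = 1529.4
R = -841.4 / 1529.4 = -0.5502

-0.5502


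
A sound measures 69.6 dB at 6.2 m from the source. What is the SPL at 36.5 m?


Given values:
  SPL1 = 69.6 dB, r1 = 6.2 m, r2 = 36.5 m
Formula: SPL2 = SPL1 - 20 * log10(r2 / r1)
Compute ratio: r2 / r1 = 36.5 / 6.2 = 5.8871
Compute log10: log10(5.8871) = 0.769901
Compute drop: 20 * 0.769901 = 15.398
SPL2 = 69.6 - 15.398 = 54.2

54.2 dB


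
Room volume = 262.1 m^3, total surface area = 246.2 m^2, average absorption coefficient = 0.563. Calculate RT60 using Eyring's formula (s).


Given values:
  V = 262.1 m^3, S = 246.2 m^2, alpha = 0.563
Formula: RT60 = 0.161 * V / (-S * ln(1 - alpha))
Compute ln(1 - 0.563) = ln(0.437) = -0.827822
Denominator: -246.2 * -0.827822 = 203.8098
Numerator: 0.161 * 262.1 = 42.1981
RT60 = 42.1981 / 203.8098 = 0.207

0.207 s


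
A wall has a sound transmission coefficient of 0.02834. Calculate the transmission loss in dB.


Given values:
  tau = 0.02834
Formula: TL = 10 * log10(1 / tau)
Compute 1 / tau = 1 / 0.02834 = 35.2858
Compute log10(35.2858) = 1.5476
TL = 10 * 1.5476 = 15.48

15.48 dB


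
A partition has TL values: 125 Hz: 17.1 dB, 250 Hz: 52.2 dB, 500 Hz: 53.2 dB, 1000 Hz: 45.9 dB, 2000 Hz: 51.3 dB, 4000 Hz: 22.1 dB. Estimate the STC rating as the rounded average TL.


Given TL values at each frequency:
  125 Hz: 17.1 dB
  250 Hz: 52.2 dB
  500 Hz: 53.2 dB
  1000 Hz: 45.9 dB
  2000 Hz: 51.3 dB
  4000 Hz: 22.1 dB
Formula: STC ~ round(average of TL values)
Sum = 17.1 + 52.2 + 53.2 + 45.9 + 51.3 + 22.1 = 241.8
Average = 241.8 / 6 = 40.3
Rounded: 40

40


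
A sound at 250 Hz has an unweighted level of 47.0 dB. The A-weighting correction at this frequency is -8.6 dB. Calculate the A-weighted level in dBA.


Given values:
  SPL = 47.0 dB
  A-weighting at 250 Hz = -8.6 dB
Formula: L_A = SPL + A_weight
L_A = 47.0 + (-8.6)
L_A = 38.4

38.4 dBA


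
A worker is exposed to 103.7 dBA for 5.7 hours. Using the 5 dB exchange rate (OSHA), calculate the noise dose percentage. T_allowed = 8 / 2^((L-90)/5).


Given values:
  L = 103.7 dBA, T = 5.7 hours
Formula: T_allowed = 8 / 2^((L - 90) / 5)
Compute exponent: (103.7 - 90) / 5 = 2.74
Compute 2^(2.74) = 6.680703
T_allowed = 8 / 6.680703 = 1.197479 hours
Dose = (T / T_allowed) * 100
Dose = (5.7 / 1.197479) * 100 = 476.0

476.0 %


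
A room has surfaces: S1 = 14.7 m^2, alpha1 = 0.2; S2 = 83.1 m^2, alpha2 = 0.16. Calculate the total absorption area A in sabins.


Given surfaces:
  Surface 1: 14.7 * 0.2 = 2.94
  Surface 2: 83.1 * 0.16 = 13.296
Formula: A = sum(Si * alpha_i)
A = 2.94 + 13.296
A = 16.24

16.24 sabins


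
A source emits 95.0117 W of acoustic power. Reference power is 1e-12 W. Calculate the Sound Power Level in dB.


Given values:
  W = 95.0117 W
  W_ref = 1e-12 W
Formula: SWL = 10 * log10(W / W_ref)
Compute ratio: W / W_ref = 95011700000000
Compute log10: log10(95011700000000) = 13.977777
Multiply: SWL = 10 * 13.977777 = 139.78

139.78 dB


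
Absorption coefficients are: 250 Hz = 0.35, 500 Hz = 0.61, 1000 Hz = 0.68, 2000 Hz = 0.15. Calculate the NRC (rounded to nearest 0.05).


Given values:
  a_250 = 0.35, a_500 = 0.61
  a_1000 = 0.68, a_2000 = 0.15
Formula: NRC = (a250 + a500 + a1000 + a2000) / 4
Sum = 0.35 + 0.61 + 0.68 + 0.15 = 1.79
NRC = 1.79 / 4 = 0.4475
Rounded to nearest 0.05: 0.45

0.45


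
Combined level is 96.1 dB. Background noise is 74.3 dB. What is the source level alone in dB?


Given values:
  L_total = 96.1 dB, L_bg = 74.3 dB
Formula: L_source = 10 * log10(10^(L_total/10) - 10^(L_bg/10))
Convert to linear:
  10^(96.1/10) = 4073802778.0411
  10^(74.3/10) = 26915348.0393
Difference: 4073802778.0411 - 26915348.0393 = 4046887430.0018
L_source = 10 * log10(4046887430.0018) = 96.07

96.07 dB


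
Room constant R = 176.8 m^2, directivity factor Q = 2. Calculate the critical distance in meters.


Given values:
  R = 176.8 m^2, Q = 2
Formula: d_c = 0.141 * sqrt(Q * R)
Compute Q * R = 2 * 176.8 = 353.6
Compute sqrt(353.6) = 18.8043
d_c = 0.141 * 18.8043 = 2.651

2.651 m


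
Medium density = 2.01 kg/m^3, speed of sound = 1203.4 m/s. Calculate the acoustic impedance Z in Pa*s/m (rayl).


Given values:
  rho = 2.01 kg/m^3
  c = 1203.4 m/s
Formula: Z = rho * c
Z = 2.01 * 1203.4
Z = 2418.83

2418.83 rayl


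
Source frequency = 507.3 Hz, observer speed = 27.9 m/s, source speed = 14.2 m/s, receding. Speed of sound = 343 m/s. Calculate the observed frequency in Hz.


Given values:
  f_s = 507.3 Hz, v_o = 27.9 m/s, v_s = 14.2 m/s
  Direction: receding
Formula: f_o = f_s * (c - v_o) / (c + v_s)
Numerator: c - v_o = 343 - 27.9 = 315.1
Denominator: c + v_s = 343 + 14.2 = 357.2
f_o = 507.3 * 315.1 / 357.2 = 447.51

447.51 Hz


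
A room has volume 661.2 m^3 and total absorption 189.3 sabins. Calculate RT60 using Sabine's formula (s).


Given values:
  V = 661.2 m^3
  A = 189.3 sabins
Formula: RT60 = 0.161 * V / A
Numerator: 0.161 * 661.2 = 106.4532
RT60 = 106.4532 / 189.3 = 0.562

0.562 s


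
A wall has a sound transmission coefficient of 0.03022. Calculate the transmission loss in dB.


Given values:
  tau = 0.03022
Formula: TL = 10 * log10(1 / tau)
Compute 1 / tau = 1 / 0.03022 = 33.0907
Compute log10(33.0907) = 1.519706
TL = 10 * 1.519706 = 15.2

15.2 dB


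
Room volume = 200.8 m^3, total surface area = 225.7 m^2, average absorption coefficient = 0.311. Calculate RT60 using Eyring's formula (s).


Given values:
  V = 200.8 m^3, S = 225.7 m^2, alpha = 0.311
Formula: RT60 = 0.161 * V / (-S * ln(1 - alpha))
Compute ln(1 - 0.311) = ln(0.689) = -0.372514
Denominator: -225.7 * -0.372514 = 84.0764
Numerator: 0.161 * 200.8 = 32.3288
RT60 = 32.3288 / 84.0764 = 0.385

0.385 s


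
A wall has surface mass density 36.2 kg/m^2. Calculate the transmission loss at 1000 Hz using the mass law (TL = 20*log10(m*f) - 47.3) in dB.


Given values:
  m = 36.2 kg/m^2, f = 1000 Hz
Formula: TL = 20 * log10(m * f) - 47.3
Compute m * f = 36.2 * 1000 = 36200.0
Compute log10(36200.0) = 4.558709
Compute 20 * 4.558709 = 91.1742
TL = 91.1742 - 47.3 = 43.87

43.87 dB


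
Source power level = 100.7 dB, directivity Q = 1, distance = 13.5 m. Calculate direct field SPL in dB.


Given values:
  Lw = 100.7 dB, Q = 1, r = 13.5 m
Formula: SPL = Lw + 10 * log10(Q / (4 * pi * r^2))
Compute 4 * pi * r^2 = 4 * pi * 13.5^2 = 2290.221
Compute Q / denom = 1 / 2290.221 = 0.00043664
Compute 10 * log10(0.00043664) = -33.5988
SPL = 100.7 + (-33.5988) = 67.1

67.1 dB


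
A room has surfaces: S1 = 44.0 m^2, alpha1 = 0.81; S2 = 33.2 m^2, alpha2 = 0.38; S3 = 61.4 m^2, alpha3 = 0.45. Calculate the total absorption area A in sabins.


Given surfaces:
  Surface 1: 44.0 * 0.81 = 35.64
  Surface 2: 33.2 * 0.38 = 12.616
  Surface 3: 61.4 * 0.45 = 27.63
Formula: A = sum(Si * alpha_i)
A = 35.64 + 12.616 + 27.63
A = 75.89

75.89 sabins


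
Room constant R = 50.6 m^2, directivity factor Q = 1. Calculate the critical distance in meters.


Given values:
  R = 50.6 m^2, Q = 1
Formula: d_c = 0.141 * sqrt(Q * R)
Compute Q * R = 1 * 50.6 = 50.6
Compute sqrt(50.6) = 7.1134
d_c = 0.141 * 7.1134 = 1.003

1.003 m


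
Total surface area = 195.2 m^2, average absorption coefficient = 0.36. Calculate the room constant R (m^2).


Given values:
  S = 195.2 m^2, alpha = 0.36
Formula: R = S * alpha / (1 - alpha)
Numerator: 195.2 * 0.36 = 70.272
Denominator: 1 - 0.36 = 0.64
R = 70.272 / 0.64 = 109.8

109.8 m^2


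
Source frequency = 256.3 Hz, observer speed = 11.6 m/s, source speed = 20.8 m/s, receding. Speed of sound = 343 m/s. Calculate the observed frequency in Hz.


Given values:
  f_s = 256.3 Hz, v_o = 11.6 m/s, v_s = 20.8 m/s
  Direction: receding
Formula: f_o = f_s * (c - v_o) / (c + v_s)
Numerator: c - v_o = 343 - 11.6 = 331.4
Denominator: c + v_s = 343 + 20.8 = 363.8
f_o = 256.3 * 331.4 / 363.8 = 233.47

233.47 Hz


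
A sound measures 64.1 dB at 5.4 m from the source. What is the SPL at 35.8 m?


Given values:
  SPL1 = 64.1 dB, r1 = 5.4 m, r2 = 35.8 m
Formula: SPL2 = SPL1 - 20 * log10(r2 / r1)
Compute ratio: r2 / r1 = 35.8 / 5.4 = 6.6296
Compute log10: log10(6.6296) = 0.821487
Compute drop: 20 * 0.821487 = 16.4297
SPL2 = 64.1 - 16.4297 = 47.67

47.67 dB


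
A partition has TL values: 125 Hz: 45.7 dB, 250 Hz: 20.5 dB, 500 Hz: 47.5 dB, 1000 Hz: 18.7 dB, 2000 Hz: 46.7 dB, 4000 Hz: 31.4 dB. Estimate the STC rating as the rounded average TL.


Given TL values at each frequency:
  125 Hz: 45.7 dB
  250 Hz: 20.5 dB
  500 Hz: 47.5 dB
  1000 Hz: 18.7 dB
  2000 Hz: 46.7 dB
  4000 Hz: 31.4 dB
Formula: STC ~ round(average of TL values)
Sum = 45.7 + 20.5 + 47.5 + 18.7 + 46.7 + 31.4 = 210.5
Average = 210.5 / 6 = 35.08
Rounded: 35

35


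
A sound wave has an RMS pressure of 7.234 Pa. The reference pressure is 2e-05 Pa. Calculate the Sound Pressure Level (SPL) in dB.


Given values:
  p = 7.234 Pa
  p_ref = 2e-05 Pa
Formula: SPL = 20 * log10(p / p_ref)
Compute ratio: p / p_ref = 7.234 / 2e-05 = 361700
Compute log10: log10(361700) = 5.558349
Multiply: SPL = 20 * 5.558349 = 111.17

111.17 dB


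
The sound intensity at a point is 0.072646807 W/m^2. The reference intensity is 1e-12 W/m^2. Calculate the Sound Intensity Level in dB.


Given values:
  I = 0.072646807 W/m^2
  I_ref = 1e-12 W/m^2
Formula: SIL = 10 * log10(I / I_ref)
Compute ratio: I / I_ref = 72646807000
Compute log10: log10(72646807000) = 10.861217
Multiply: SIL = 10 * 10.861217 = 108.61

108.61 dB


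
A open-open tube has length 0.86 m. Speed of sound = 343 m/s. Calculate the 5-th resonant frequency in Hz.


Given values:
  Tube type: open-open, L = 0.86 m, c = 343 m/s, n = 5
Formula: f_n = n * c / (2 * L)
Compute 2 * L = 2 * 0.86 = 1.72
f = 5 * 343 / 1.72
f = 997.09

997.09 Hz


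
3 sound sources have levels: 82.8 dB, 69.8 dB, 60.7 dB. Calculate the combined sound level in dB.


Formula: L_total = 10 * log10( sum(10^(Li/10)) )
  Source 1: 10^(82.8/10) = 190546071.7963
  Source 2: 10^(69.8/10) = 9549925.8602
  Source 3: 10^(60.7/10) = 1174897.5549
Sum of linear values = 201270895.2114
L_total = 10 * log10(201270895.2114) = 83.04

83.04 dB


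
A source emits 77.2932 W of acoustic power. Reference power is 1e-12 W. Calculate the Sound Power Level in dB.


Given values:
  W = 77.2932 W
  W_ref = 1e-12 W
Formula: SWL = 10 * log10(W / W_ref)
Compute ratio: W / W_ref = 77293200000000
Compute log10: log10(77293200000000) = 13.888141
Multiply: SWL = 10 * 13.888141 = 138.88

138.88 dB


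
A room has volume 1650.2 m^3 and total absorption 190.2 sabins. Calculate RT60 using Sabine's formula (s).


Given values:
  V = 1650.2 m^3
  A = 190.2 sabins
Formula: RT60 = 0.161 * V / A
Numerator: 0.161 * 1650.2 = 265.6822
RT60 = 265.6822 / 190.2 = 1.397

1.397 s


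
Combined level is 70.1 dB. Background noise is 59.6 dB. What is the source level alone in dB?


Given values:
  L_total = 70.1 dB, L_bg = 59.6 dB
Formula: L_source = 10 * log10(10^(L_total/10) - 10^(L_bg/10))
Convert to linear:
  10^(70.1/10) = 10232929.9228
  10^(59.6/10) = 912010.8394
Difference: 10232929.9228 - 912010.8394 = 9320919.0834
L_source = 10 * log10(9320919.0834) = 69.69

69.69 dB


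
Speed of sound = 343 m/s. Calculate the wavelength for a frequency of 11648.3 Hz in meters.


Given values:
  c = 343 m/s, f = 11648.3 Hz
Formula: lambda = c / f
lambda = 343 / 11648.3
lambda = 0.0294

0.0294 m


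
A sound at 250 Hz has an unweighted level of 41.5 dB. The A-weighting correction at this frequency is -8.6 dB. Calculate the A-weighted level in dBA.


Given values:
  SPL = 41.5 dB
  A-weighting at 250 Hz = -8.6 dB
Formula: L_A = SPL + A_weight
L_A = 41.5 + (-8.6)
L_A = 32.9

32.9 dBA


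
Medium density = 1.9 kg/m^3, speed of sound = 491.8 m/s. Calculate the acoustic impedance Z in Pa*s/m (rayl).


Given values:
  rho = 1.9 kg/m^3
  c = 491.8 m/s
Formula: Z = rho * c
Z = 1.9 * 491.8
Z = 934.42

934.42 rayl


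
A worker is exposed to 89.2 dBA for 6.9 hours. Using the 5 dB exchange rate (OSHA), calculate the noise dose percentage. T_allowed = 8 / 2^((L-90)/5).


Given values:
  L = 89.2 dBA, T = 6.9 hours
Formula: T_allowed = 8 / 2^((L - 90) / 5)
Compute exponent: (89.2 - 90) / 5 = -0.16
Compute 2^(-0.16) = 0.895025
T_allowed = 8 / 0.895025 = 8.938298 hours
Dose = (T / T_allowed) * 100
Dose = (6.9 / 8.938298) * 100 = 77.2

77.2 %


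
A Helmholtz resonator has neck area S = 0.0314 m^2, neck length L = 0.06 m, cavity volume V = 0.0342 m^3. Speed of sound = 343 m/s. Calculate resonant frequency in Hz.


Given values:
  S = 0.0314 m^2, L = 0.06 m, V = 0.0342 m^3, c = 343 m/s
Formula: f = (c / (2*pi)) * sqrt(S / (V * L))
Compute V * L = 0.0342 * 0.06 = 0.002052
Compute S / (V * L) = 0.0314 / 0.002052 = 15.3021
Compute sqrt(15.3021) = 3.91179
Compute c / (2*pi) = 343 / 6.283185 = 54.590148
f = 54.590148 * 3.91179 = 213.55

213.55 Hz


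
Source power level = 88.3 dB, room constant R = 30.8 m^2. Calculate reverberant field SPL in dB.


Given values:
  Lw = 88.3 dB, R = 30.8 m^2
Formula: SPL = Lw + 10 * log10(4 / R)
Compute 4 / R = 4 / 30.8 = 0.12987
Compute 10 * log10(0.12987) = -8.8649
SPL = 88.3 + (-8.8649) = 79.44

79.44 dB


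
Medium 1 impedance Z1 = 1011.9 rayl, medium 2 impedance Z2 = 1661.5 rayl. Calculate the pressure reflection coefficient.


Given values:
  Z1 = 1011.9 rayl, Z2 = 1661.5 rayl
Formula: R = (Z2 - Z1) / (Z2 + Z1)
Numerator: Z2 - Z1 = 1661.5 - 1011.9 = 649.6
Denominator: Z2 + Z1 = 1661.5 + 1011.9 = 2673.4
R = 649.6 / 2673.4 = 0.243

0.243


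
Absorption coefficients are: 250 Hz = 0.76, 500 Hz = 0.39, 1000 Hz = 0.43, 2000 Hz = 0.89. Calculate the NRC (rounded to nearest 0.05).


Given values:
  a_250 = 0.76, a_500 = 0.39
  a_1000 = 0.43, a_2000 = 0.89
Formula: NRC = (a250 + a500 + a1000 + a2000) / 4
Sum = 0.76 + 0.39 + 0.43 + 0.89 = 2.47
NRC = 2.47 / 4 = 0.6175
Rounded to nearest 0.05: 0.6

0.6


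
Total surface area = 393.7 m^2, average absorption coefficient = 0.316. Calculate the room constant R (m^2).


Given values:
  S = 393.7 m^2, alpha = 0.316
Formula: R = S * alpha / (1 - alpha)
Numerator: 393.7 * 0.316 = 124.4092
Denominator: 1 - 0.316 = 0.684
R = 124.4092 / 0.684 = 181.88

181.88 m^2


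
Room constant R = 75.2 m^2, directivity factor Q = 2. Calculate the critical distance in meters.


Given values:
  R = 75.2 m^2, Q = 2
Formula: d_c = 0.141 * sqrt(Q * R)
Compute Q * R = 2 * 75.2 = 150.4
Compute sqrt(150.4) = 12.2638
d_c = 0.141 * 12.2638 = 1.729

1.729 m


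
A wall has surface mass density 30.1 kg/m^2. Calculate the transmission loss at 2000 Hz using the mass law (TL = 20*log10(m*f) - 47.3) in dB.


Given values:
  m = 30.1 kg/m^2, f = 2000 Hz
Formula: TL = 20 * log10(m * f) - 47.3
Compute m * f = 30.1 * 2000 = 60200.0
Compute log10(60200.0) = 4.779596
Compute 20 * 4.779596 = 95.5919
TL = 95.5919 - 47.3 = 48.29

48.29 dB


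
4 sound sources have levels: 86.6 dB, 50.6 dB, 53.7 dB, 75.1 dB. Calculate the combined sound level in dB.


Formula: L_total = 10 * log10( sum(10^(Li/10)) )
  Source 1: 10^(86.6/10) = 457088189.6149
  Source 2: 10^(50.6/10) = 114815.3621
  Source 3: 10^(53.7/10) = 234422.8815
  Source 4: 10^(75.1/10) = 32359365.693
Sum of linear values = 489796793.5515
L_total = 10 * log10(489796793.5515) = 86.9

86.9 dB


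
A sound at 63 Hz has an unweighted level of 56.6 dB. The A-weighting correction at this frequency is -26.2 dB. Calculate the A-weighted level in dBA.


Given values:
  SPL = 56.6 dB
  A-weighting at 63 Hz = -26.2 dB
Formula: L_A = SPL + A_weight
L_A = 56.6 + (-26.2)
L_A = 30.4

30.4 dBA


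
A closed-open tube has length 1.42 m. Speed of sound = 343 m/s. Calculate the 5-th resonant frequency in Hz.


Given values:
  Tube type: closed-open, L = 1.42 m, c = 343 m/s, n = 5
Formula: f_n = (2n - 1) * c / (4 * L)
Compute 2n - 1 = 2*5 - 1 = 9
Compute 4 * L = 4 * 1.42 = 5.68
f = 9 * 343 / 5.68
f = 543.49

543.49 Hz


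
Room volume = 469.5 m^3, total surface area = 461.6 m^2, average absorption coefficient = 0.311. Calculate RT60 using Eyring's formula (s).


Given values:
  V = 469.5 m^3, S = 461.6 m^2, alpha = 0.311
Formula: RT60 = 0.161 * V / (-S * ln(1 - alpha))
Compute ln(1 - 0.311) = ln(0.689) = -0.372514
Denominator: -461.6 * -0.372514 = 171.9525
Numerator: 0.161 * 469.5 = 75.5895
RT60 = 75.5895 / 171.9525 = 0.44

0.44 s


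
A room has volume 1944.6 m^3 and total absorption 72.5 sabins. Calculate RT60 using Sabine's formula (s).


Given values:
  V = 1944.6 m^3
  A = 72.5 sabins
Formula: RT60 = 0.161 * V / A
Numerator: 0.161 * 1944.6 = 313.0806
RT60 = 313.0806 / 72.5 = 4.318

4.318 s


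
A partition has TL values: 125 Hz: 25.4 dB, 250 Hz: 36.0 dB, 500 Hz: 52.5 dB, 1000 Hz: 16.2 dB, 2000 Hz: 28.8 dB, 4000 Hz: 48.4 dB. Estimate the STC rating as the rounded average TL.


Given TL values at each frequency:
  125 Hz: 25.4 dB
  250 Hz: 36.0 dB
  500 Hz: 52.5 dB
  1000 Hz: 16.2 dB
  2000 Hz: 28.8 dB
  4000 Hz: 48.4 dB
Formula: STC ~ round(average of TL values)
Sum = 25.4 + 36.0 + 52.5 + 16.2 + 28.8 + 48.4 = 207.3
Average = 207.3 / 6 = 34.55
Rounded: 35

35


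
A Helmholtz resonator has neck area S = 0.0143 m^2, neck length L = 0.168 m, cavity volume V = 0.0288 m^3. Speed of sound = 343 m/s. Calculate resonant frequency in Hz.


Given values:
  S = 0.0143 m^2, L = 0.168 m, V = 0.0288 m^3, c = 343 m/s
Formula: f = (c / (2*pi)) * sqrt(S / (V * L))
Compute V * L = 0.0288 * 0.168 = 0.0048384
Compute S / (V * L) = 0.0143 / 0.0048384 = 2.9555
Compute sqrt(2.9555) = 1.719157
Compute c / (2*pi) = 343 / 6.283185 = 54.590148
f = 54.590148 * 1.719157 = 93.85

93.85 Hz


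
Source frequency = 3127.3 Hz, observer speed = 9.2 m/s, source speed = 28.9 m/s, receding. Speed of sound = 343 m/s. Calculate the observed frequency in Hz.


Given values:
  f_s = 3127.3 Hz, v_o = 9.2 m/s, v_s = 28.9 m/s
  Direction: receding
Formula: f_o = f_s * (c - v_o) / (c + v_s)
Numerator: c - v_o = 343 - 9.2 = 333.8
Denominator: c + v_s = 343 + 28.9 = 371.9
f_o = 3127.3 * 333.8 / 371.9 = 2806.92

2806.92 Hz


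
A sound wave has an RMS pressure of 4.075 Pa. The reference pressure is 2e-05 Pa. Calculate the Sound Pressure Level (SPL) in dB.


Given values:
  p = 4.075 Pa
  p_ref = 2e-05 Pa
Formula: SPL = 20 * log10(p / p_ref)
Compute ratio: p / p_ref = 4.075 / 2e-05 = 203750
Compute log10: log10(203750) = 5.309098
Multiply: SPL = 20 * 5.309098 = 106.18

106.18 dB


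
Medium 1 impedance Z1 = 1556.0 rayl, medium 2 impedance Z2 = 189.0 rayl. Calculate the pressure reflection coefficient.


Given values:
  Z1 = 1556.0 rayl, Z2 = 189.0 rayl
Formula: R = (Z2 - Z1) / (Z2 + Z1)
Numerator: Z2 - Z1 = 189.0 - 1556.0 = -1367.0
Denominator: Z2 + Z1 = 189.0 + 1556.0 = 1745.0
R = -1367.0 / 1745.0 = -0.7834

-0.7834


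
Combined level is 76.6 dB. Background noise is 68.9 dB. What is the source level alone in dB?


Given values:
  L_total = 76.6 dB, L_bg = 68.9 dB
Formula: L_source = 10 * log10(10^(L_total/10) - 10^(L_bg/10))
Convert to linear:
  10^(76.6/10) = 45708818.9615
  10^(68.9/10) = 7762471.1663
Difference: 45708818.9615 - 7762471.1663 = 37946347.7952
L_source = 10 * log10(37946347.7952) = 75.79

75.79 dB


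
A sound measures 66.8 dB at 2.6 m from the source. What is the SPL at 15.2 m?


Given values:
  SPL1 = 66.8 dB, r1 = 2.6 m, r2 = 15.2 m
Formula: SPL2 = SPL1 - 20 * log10(r2 / r1)
Compute ratio: r2 / r1 = 15.2 / 2.6 = 5.8462
Compute log10: log10(5.8462) = 0.766874
Compute drop: 20 * 0.766874 = 15.3375
SPL2 = 66.8 - 15.3375 = 51.46

51.46 dB


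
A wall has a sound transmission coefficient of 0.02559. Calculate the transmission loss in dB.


Given values:
  tau = 0.02559
Formula: TL = 10 * log10(1 / tau)
Compute 1 / tau = 1 / 0.02559 = 39.0778
Compute log10(39.0778) = 1.59193
TL = 10 * 1.59193 = 15.92

15.92 dB


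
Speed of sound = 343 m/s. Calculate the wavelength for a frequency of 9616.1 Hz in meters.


Given values:
  c = 343 m/s, f = 9616.1 Hz
Formula: lambda = c / f
lambda = 343 / 9616.1
lambda = 0.0357

0.0357 m


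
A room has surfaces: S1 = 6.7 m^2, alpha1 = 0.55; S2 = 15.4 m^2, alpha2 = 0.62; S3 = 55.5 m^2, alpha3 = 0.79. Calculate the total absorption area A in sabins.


Given surfaces:
  Surface 1: 6.7 * 0.55 = 3.685
  Surface 2: 15.4 * 0.62 = 9.548
  Surface 3: 55.5 * 0.79 = 43.845
Formula: A = sum(Si * alpha_i)
A = 3.685 + 9.548 + 43.845
A = 57.08

57.08 sabins


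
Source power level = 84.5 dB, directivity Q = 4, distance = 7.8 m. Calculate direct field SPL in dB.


Given values:
  Lw = 84.5 dB, Q = 4, r = 7.8 m
Formula: SPL = Lw + 10 * log10(Q / (4 * pi * r^2))
Compute 4 * pi * r^2 = 4 * pi * 7.8^2 = 764.538
Compute Q / denom = 4 / 764.538 = 0.00523192
Compute 10 * log10(0.00523192) = -22.8134
SPL = 84.5 + (-22.8134) = 61.69

61.69 dB


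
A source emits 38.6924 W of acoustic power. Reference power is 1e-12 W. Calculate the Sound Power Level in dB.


Given values:
  W = 38.6924 W
  W_ref = 1e-12 W
Formula: SWL = 10 * log10(W / W_ref)
Compute ratio: W / W_ref = 38692400000000
Compute log10: log10(38692400000000) = 13.587626
Multiply: SWL = 10 * 13.587626 = 135.88

135.88 dB


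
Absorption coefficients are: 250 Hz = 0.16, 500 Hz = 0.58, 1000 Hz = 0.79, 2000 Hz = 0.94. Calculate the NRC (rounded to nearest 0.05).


Given values:
  a_250 = 0.16, a_500 = 0.58
  a_1000 = 0.79, a_2000 = 0.94
Formula: NRC = (a250 + a500 + a1000 + a2000) / 4
Sum = 0.16 + 0.58 + 0.79 + 0.94 = 2.47
NRC = 2.47 / 4 = 0.6175
Rounded to nearest 0.05: 0.6

0.6


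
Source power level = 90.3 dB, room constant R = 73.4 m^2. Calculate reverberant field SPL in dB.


Given values:
  Lw = 90.3 dB, R = 73.4 m^2
Formula: SPL = Lw + 10 * log10(4 / R)
Compute 4 / R = 4 / 73.4 = 0.054496
Compute 10 * log10(0.054496) = -12.6364
SPL = 90.3 + (-12.6364) = 77.66

77.66 dB


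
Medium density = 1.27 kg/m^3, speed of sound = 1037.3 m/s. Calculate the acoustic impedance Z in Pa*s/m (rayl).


Given values:
  rho = 1.27 kg/m^3
  c = 1037.3 m/s
Formula: Z = rho * c
Z = 1.27 * 1037.3
Z = 1317.37

1317.37 rayl


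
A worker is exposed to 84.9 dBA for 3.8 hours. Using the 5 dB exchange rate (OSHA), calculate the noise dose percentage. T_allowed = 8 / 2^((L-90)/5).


Given values:
  L = 84.9 dBA, T = 3.8 hours
Formula: T_allowed = 8 / 2^((L - 90) / 5)
Compute exponent: (84.9 - 90) / 5 = -1.02
Compute 2^(-1.02) = 0.493116
T_allowed = 8 / 0.493116 = 16.223363 hours
Dose = (T / T_allowed) * 100
Dose = (3.8 / 16.223363) * 100 = 23.42

23.42 %


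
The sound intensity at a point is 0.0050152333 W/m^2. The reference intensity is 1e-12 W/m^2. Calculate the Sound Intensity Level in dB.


Given values:
  I = 0.0050152333 W/m^2
  I_ref = 1e-12 W/m^2
Formula: SIL = 10 * log10(I / I_ref)
Compute ratio: I / I_ref = 5015233300
Compute log10: log10(5015233300) = 9.700291
Multiply: SIL = 10 * 9.700291 = 97.0

97.0 dB


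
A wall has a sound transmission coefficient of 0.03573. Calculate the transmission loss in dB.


Given values:
  tau = 0.03573
Formula: TL = 10 * log10(1 / tau)
Compute 1 / tau = 1 / 0.03573 = 27.9877
Compute log10(27.9877) = 1.446967
TL = 10 * 1.446967 = 14.47

14.47 dB


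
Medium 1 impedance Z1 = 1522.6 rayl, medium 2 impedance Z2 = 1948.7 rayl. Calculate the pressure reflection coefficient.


Given values:
  Z1 = 1522.6 rayl, Z2 = 1948.7 rayl
Formula: R = (Z2 - Z1) / (Z2 + Z1)
Numerator: Z2 - Z1 = 1948.7 - 1522.6 = 426.1
Denominator: Z2 + Z1 = 1948.7 + 1522.6 = 3471.3
R = 426.1 / 3471.3 = 0.1227

0.1227


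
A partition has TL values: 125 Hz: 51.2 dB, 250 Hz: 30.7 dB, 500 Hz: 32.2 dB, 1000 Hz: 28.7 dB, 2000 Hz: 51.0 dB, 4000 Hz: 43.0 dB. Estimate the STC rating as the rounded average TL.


Given TL values at each frequency:
  125 Hz: 51.2 dB
  250 Hz: 30.7 dB
  500 Hz: 32.2 dB
  1000 Hz: 28.7 dB
  2000 Hz: 51.0 dB
  4000 Hz: 43.0 dB
Formula: STC ~ round(average of TL values)
Sum = 51.2 + 30.7 + 32.2 + 28.7 + 51.0 + 43.0 = 236.8
Average = 236.8 / 6 = 39.47
Rounded: 39

39


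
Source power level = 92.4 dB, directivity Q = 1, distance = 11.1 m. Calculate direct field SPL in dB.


Given values:
  Lw = 92.4 dB, Q = 1, r = 11.1 m
Formula: SPL = Lw + 10 * log10(Q / (4 * pi * r^2))
Compute 4 * pi * r^2 = 4 * pi * 11.1^2 = 1548.3025
Compute Q / denom = 1 / 1548.3025 = 0.00064587
Compute 10 * log10(0.00064587) = -31.8985
SPL = 92.4 + (-31.8985) = 60.5

60.5 dB


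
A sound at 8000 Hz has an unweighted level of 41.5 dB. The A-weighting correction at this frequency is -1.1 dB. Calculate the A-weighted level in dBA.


Given values:
  SPL = 41.5 dB
  A-weighting at 8000 Hz = -1.1 dB
Formula: L_A = SPL + A_weight
L_A = 41.5 + (-1.1)
L_A = 40.4

40.4 dBA


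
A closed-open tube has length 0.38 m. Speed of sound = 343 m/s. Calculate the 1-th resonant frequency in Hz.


Given values:
  Tube type: closed-open, L = 0.38 m, c = 343 m/s, n = 1
Formula: f_n = (2n - 1) * c / (4 * L)
Compute 2n - 1 = 2*1 - 1 = 1
Compute 4 * L = 4 * 0.38 = 1.52
f = 1 * 343 / 1.52
f = 225.66

225.66 Hz


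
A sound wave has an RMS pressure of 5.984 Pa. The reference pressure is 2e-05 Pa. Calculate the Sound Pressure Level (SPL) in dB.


Given values:
  p = 5.984 Pa
  p_ref = 2e-05 Pa
Formula: SPL = 20 * log10(p / p_ref)
Compute ratio: p / p_ref = 5.984 / 2e-05 = 299200
Compute log10: log10(299200) = 5.475962
Multiply: SPL = 20 * 5.475962 = 109.52

109.52 dB


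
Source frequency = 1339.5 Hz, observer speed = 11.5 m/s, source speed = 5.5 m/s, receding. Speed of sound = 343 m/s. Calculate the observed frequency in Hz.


Given values:
  f_s = 1339.5 Hz, v_o = 11.5 m/s, v_s = 5.5 m/s
  Direction: receding
Formula: f_o = f_s * (c - v_o) / (c + v_s)
Numerator: c - v_o = 343 - 11.5 = 331.5
Denominator: c + v_s = 343 + 5.5 = 348.5
f_o = 1339.5 * 331.5 / 348.5 = 1274.16

1274.16 Hz


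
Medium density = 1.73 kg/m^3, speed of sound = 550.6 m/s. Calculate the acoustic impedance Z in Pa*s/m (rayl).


Given values:
  rho = 1.73 kg/m^3
  c = 550.6 m/s
Formula: Z = rho * c
Z = 1.73 * 550.6
Z = 952.54

952.54 rayl


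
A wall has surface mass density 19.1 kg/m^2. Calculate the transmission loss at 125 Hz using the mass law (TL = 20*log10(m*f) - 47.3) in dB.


Given values:
  m = 19.1 kg/m^2, f = 125 Hz
Formula: TL = 20 * log10(m * f) - 47.3
Compute m * f = 19.1 * 125 = 2387.5
Compute log10(2387.5) = 3.377943
Compute 20 * 3.377943 = 67.5589
TL = 67.5589 - 47.3 = 20.26

20.26 dB


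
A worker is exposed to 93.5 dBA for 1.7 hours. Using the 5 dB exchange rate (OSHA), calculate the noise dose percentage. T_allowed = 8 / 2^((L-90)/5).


Given values:
  L = 93.5 dBA, T = 1.7 hours
Formula: T_allowed = 8 / 2^((L - 90) / 5)
Compute exponent: (93.5 - 90) / 5 = 0.7
Compute 2^(0.7) = 1.624505
T_allowed = 8 / 1.624505 = 4.924577 hours
Dose = (T / T_allowed) * 100
Dose = (1.7 / 4.924577) * 100 = 34.52

34.52 %


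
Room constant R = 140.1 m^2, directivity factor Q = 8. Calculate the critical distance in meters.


Given values:
  R = 140.1 m^2, Q = 8
Formula: d_c = 0.141 * sqrt(Q * R)
Compute Q * R = 8 * 140.1 = 1120.8
Compute sqrt(1120.8) = 33.4784
d_c = 0.141 * 33.4784 = 4.72

4.72 m


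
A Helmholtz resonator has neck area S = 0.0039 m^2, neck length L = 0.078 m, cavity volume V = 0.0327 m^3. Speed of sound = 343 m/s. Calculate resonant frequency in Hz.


Given values:
  S = 0.0039 m^2, L = 0.078 m, V = 0.0327 m^3, c = 343 m/s
Formula: f = (c / (2*pi)) * sqrt(S / (V * L))
Compute V * L = 0.0327 * 0.078 = 0.0025506
Compute S / (V * L) = 0.0039 / 0.0025506 = 1.5291
Compute sqrt(1.5291) = 1.236568
Compute c / (2*pi) = 343 / 6.283185 = 54.590148
f = 54.590148 * 1.236568 = 67.5

67.5 Hz
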